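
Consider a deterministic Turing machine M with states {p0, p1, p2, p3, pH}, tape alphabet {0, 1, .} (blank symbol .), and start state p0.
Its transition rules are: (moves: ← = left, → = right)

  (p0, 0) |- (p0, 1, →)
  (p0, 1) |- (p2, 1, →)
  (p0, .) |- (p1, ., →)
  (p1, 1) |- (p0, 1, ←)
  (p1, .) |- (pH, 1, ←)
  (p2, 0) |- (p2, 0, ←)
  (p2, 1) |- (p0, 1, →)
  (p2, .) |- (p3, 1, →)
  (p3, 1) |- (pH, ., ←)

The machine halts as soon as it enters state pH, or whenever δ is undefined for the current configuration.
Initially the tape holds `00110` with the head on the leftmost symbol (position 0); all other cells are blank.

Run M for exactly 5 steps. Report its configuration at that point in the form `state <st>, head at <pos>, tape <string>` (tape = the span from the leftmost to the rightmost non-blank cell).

state p0, head at 5, tape 11111

state=p0 head=0 tape=[0]0110.   (p0,0)→(p0,1,→)
state=p0 head=1 tape=1[0]110.   (p0,0)→(p0,1,→)
state=p0 head=2 tape=11[1]10.   (p0,1)→(p2,1,→)
state=p2 head=3 tape=111[1]0.   (p2,1)→(p0,1,→)
state=p0 head=4 tape=1111[0].   (p0,0)→(p0,1,→)
state=p0 head=5 tape=11111[.]
After 5 steps: state p0, head at 5, tape 11111.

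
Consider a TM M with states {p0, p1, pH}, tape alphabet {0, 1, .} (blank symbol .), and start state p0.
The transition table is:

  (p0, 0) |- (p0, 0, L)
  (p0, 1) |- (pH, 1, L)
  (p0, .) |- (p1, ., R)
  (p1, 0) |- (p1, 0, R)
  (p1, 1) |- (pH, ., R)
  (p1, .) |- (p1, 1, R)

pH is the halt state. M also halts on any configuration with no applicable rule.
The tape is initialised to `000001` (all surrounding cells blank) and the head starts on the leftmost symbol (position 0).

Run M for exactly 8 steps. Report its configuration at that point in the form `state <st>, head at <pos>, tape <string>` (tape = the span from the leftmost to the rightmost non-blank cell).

p0 | .[0]00001.   read 0 → write 0, move L, go to p0
p0 | [.]000001.   read . → write ., move R, go to p1
p1 | .[0]00001.   read 0 → write 0, move R, go to p1
p1 | .0[0]0001.   read 0 → write 0, move R, go to p1
p1 | .00[0]001.   read 0 → write 0, move R, go to p1
p1 | .000[0]01.   read 0 → write 0, move R, go to p1
p1 | .0000[0]1.   read 0 → write 0, move R, go to p1
p1 | .00000[1].   read 1 → write ., move R, go to pH
pH | .00000.[.]
After 8 steps: state pH, head at 6, tape 00000.

state pH, head at 6, tape 00000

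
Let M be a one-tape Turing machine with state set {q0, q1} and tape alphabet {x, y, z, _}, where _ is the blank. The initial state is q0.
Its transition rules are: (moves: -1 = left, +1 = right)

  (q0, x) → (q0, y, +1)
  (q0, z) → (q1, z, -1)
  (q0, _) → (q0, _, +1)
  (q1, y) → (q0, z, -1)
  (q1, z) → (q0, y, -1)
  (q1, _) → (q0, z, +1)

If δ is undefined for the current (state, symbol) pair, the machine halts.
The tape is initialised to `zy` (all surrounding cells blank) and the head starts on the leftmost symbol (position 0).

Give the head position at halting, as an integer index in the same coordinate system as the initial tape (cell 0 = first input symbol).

state=q0 head=0 tape=__[z]y   (q0,z)→(q1,z,-1)
state=q1 head=-1 tape=_[_]zy   (q1,_)→(q0,z,+1)
state=q0 head=0 tape=_z[z]y   (q0,z)→(q1,z,-1)
state=q1 head=-1 tape=_[z]zy   (q1,z)→(q0,y,-1)
state=q0 head=-2 tape=[_]yzy   (q0,_)→(q0,_,+1)
state=q0 head=-1 tape=_[y]zy
At halt the head is at cell -1.

-1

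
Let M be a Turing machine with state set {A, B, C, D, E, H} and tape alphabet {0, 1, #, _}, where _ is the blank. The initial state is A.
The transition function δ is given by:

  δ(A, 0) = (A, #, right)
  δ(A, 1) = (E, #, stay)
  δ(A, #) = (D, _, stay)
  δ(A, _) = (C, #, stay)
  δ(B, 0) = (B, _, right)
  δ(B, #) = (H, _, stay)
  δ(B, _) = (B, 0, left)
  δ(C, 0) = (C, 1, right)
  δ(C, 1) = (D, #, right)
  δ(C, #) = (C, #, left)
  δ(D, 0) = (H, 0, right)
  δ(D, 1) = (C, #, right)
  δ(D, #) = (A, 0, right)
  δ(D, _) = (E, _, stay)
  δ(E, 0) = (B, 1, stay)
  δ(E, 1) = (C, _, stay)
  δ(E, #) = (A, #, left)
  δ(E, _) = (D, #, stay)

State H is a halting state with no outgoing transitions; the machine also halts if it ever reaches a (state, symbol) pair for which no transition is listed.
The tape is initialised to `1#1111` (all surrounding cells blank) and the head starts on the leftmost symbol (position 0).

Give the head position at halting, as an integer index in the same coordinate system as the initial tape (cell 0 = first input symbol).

A | __[1]#1111   read 1 → write #, move stay, go to E
E | __[#]#1111   read # → write #, move left, go to A
A | _[_]##1111   read _ → write #, move stay, go to C
C | _[#]##1111   read # → write #, move left, go to C
C | [_]###1111
At halt the head is at cell -2.

-2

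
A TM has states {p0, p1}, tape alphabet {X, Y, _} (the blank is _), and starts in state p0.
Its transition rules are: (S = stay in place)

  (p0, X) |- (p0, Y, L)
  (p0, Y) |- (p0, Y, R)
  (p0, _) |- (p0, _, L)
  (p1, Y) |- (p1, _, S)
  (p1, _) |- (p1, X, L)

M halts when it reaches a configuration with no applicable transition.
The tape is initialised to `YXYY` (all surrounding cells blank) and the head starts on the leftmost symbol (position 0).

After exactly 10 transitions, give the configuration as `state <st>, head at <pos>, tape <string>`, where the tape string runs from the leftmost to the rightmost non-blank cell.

p0 | [Y]XYY_   read Y → write Y, move R, go to p0
p0 | Y[X]YY_   read X → write Y, move L, go to p0
p0 | [Y]YYY_   read Y → write Y, move R, go to p0
p0 | Y[Y]YY_   read Y → write Y, move R, go to p0
p0 | YY[Y]Y_   read Y → write Y, move R, go to p0
p0 | YYY[Y]_   read Y → write Y, move R, go to p0
p0 | YYYY[_]   read _ → write _, move L, go to p0
p0 | YYY[Y]_   read Y → write Y, move R, go to p0
p0 | YYYY[_]   read _ → write _, move L, go to p0
p0 | YYY[Y]_   read Y → write Y, move R, go to p0
p0 | YYYY[_]
After 10 steps: state p0, head at 4, tape YYYY.

state p0, head at 4, tape YYYY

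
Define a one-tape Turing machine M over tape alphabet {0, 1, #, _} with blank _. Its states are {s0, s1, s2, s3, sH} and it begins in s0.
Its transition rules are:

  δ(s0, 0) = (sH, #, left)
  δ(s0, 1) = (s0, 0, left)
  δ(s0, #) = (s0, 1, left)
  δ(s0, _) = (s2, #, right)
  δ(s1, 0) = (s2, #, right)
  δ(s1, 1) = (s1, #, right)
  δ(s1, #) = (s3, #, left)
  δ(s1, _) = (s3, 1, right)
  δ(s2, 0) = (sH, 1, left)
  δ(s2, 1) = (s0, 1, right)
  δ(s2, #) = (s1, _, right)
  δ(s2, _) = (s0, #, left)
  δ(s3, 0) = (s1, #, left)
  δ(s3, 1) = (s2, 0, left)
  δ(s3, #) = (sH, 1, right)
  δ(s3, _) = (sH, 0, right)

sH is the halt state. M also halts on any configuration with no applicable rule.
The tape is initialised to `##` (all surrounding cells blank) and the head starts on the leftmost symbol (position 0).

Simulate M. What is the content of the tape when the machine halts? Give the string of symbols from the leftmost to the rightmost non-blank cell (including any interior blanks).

state=s0 head=0 tape=__[#]#   (s0,#)→(s0,1,left)
state=s0 head=-1 tape=_[_]1#   (s0,_)→(s2,#,right)
state=s2 head=0 tape=_#[1]#   (s2,1)→(s0,1,right)
state=s0 head=1 tape=_#1[#]   (s0,#)→(s0,1,left)
state=s0 head=0 tape=_#[1]1   (s0,1)→(s0,0,left)
state=s0 head=-1 tape=_[#]01   (s0,#)→(s0,1,left)
state=s0 head=-2 tape=[_]101   (s0,_)→(s2,#,right)
state=s2 head=-1 tape=#[1]01   (s2,1)→(s0,1,right)
state=s0 head=0 tape=#1[0]1   (s0,0)→(sH,#,left)
state=sH head=-1 tape=#[1]#1
The non-blank tape span at halt is #1#1.

#1#1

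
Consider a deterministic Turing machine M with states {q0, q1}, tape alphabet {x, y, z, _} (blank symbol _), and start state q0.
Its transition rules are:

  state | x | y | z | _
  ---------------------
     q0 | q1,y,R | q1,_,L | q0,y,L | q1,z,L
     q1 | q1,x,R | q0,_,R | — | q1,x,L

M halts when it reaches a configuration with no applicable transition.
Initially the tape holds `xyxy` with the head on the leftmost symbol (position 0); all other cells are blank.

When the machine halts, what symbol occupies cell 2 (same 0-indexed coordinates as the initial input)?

q0 | [x]yxy_   read x → write y, move R, go to q1
q1 | y[y]xy_   read y → write _, move R, go to q0
q0 | y_[x]y_   read x → write y, move R, go to q1
q1 | y_y[y]_   read y → write _, move R, go to q0
q0 | y_y_[_]   read _ → write z, move L, go to q1
q1 | y_y[_]z   read _ → write x, move L, go to q1
q1 | y_[y]xz   read y → write _, move R, go to q0
q0 | y__[x]z   read x → write y, move R, go to q1
q1 | y__y[z]
Cell 2 holds _ when M halts.

_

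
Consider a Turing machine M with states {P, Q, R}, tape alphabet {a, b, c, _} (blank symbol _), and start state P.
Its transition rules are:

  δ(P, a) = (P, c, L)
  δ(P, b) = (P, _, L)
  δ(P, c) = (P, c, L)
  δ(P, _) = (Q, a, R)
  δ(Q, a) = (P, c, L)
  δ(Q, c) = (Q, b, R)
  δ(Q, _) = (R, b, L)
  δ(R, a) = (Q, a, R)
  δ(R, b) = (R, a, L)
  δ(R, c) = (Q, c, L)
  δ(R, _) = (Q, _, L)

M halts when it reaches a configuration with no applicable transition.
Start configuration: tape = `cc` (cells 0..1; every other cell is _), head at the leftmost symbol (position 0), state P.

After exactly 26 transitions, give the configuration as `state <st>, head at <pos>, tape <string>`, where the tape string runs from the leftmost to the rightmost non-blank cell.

state Q, head at -2, tape abcb_cb

P | ____[c]c_   read c → write c, move L, go to P
P | ___[_]cc_   read _ → write a, move R, go to Q
Q | ___a[c]c_   read c → write b, move R, go to Q
Q | ___ab[c]_   read c → write b, move R, go to Q
Q | ___abb[_]   read _ → write b, move L, go to R
R | ___ab[b]b   read b → write a, move L, go to R
R | ___a[b]ab   read b → write a, move L, go to R
R | ___[a]aab   read a → write a, move R, go to Q
Q | ___a[a]ab   read a → write c, move L, go to P
P | ___[a]cab   read a → write c, move L, go to P
P | __[_]ccab   read _ → write a, move R, go to Q
Q | __a[c]cab   read c → write b, move R, go to Q
Q | __ab[c]ab   read c → write b, move R, go to Q
Q | __abb[a]b   read a → write c, move L, go to P
P | __ab[b]cb   read b → write _, move L, go to P
P | __a[b]_cb   read b → write _, move L, go to P
P | __[a]__cb   read a → write c, move L, go to P
P | _[_]c__cb   read _ → write a, move R, go to Q
Q | _a[c]__cb   read c → write b, move R, go to Q
Q | _ab[_]_cb   read _ → write b, move L, go to R
R | _a[b]b_cb   read b → write a, move L, go to R
R | _[a]ab_cb   read a → write a, move R, go to Q
Q | _a[a]b_cb   read a → write c, move L, go to P
P | _[a]cb_cb   read a → write c, move L, go to P
P | [_]ccb_cb   read _ → write a, move R, go to Q
Q | a[c]cb_cb   read c → write b, move R, go to Q
Q | ab[c]b_cb
After 26 steps: state Q, head at -2, tape abcb_cb.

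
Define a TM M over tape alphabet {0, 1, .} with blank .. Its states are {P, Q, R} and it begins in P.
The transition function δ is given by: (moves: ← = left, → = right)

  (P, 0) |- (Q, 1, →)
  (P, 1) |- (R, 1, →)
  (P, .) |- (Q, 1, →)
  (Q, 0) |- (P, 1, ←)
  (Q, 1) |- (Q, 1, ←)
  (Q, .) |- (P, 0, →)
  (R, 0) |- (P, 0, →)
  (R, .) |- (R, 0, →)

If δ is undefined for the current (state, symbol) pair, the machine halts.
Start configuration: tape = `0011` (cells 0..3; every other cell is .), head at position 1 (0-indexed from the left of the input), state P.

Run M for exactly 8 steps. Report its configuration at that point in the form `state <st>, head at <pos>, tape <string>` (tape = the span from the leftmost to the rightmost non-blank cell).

P | ..0[0]11   read 0 → write 1, move →, go to Q
Q | ..01[1]1   read 1 → write 1, move ←, go to Q
Q | ..0[1]11   read 1 → write 1, move ←, go to Q
Q | ..[0]111   read 0 → write 1, move ←, go to P
P | .[.]1111   read . → write 1, move →, go to Q
Q | .1[1]111   read 1 → write 1, move ←, go to Q
Q | .[1]1111   read 1 → write 1, move ←, go to Q
Q | [.]11111   read . → write 0, move →, go to P
P | 0[1]1111
After 8 steps: state P, head at -1, tape 011111.

state P, head at -1, tape 011111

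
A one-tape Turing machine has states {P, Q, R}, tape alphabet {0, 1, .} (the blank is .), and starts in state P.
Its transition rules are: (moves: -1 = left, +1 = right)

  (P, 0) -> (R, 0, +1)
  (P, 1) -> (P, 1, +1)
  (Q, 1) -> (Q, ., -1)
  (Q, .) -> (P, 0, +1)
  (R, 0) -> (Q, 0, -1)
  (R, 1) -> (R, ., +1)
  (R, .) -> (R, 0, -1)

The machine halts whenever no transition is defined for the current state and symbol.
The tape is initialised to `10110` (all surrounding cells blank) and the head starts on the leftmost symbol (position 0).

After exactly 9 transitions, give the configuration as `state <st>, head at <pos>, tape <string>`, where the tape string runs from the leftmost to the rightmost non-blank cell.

state Q, head at 3, tape 10.000

state=P head=0 tape=[1]0110.   (P,1)→(P,1,+1)
state=P head=1 tape=1[0]110.   (P,0)→(R,0,+1)
state=R head=2 tape=10[1]10.   (R,1)→(R,.,+1)
state=R head=3 tape=10.[1]0.   (R,1)→(R,.,+1)
state=R head=4 tape=10..[0].   (R,0)→(Q,0,-1)
state=Q head=3 tape=10.[.]0.   (Q,.)→(P,0,+1)
state=P head=4 tape=10.0[0].   (P,0)→(R,0,+1)
state=R head=5 tape=10.00[.]   (R,.)→(R,0,-1)
state=R head=4 tape=10.0[0]0   (R,0)→(Q,0,-1)
state=Q head=3 tape=10.[0]00
After 9 steps: state Q, head at 3, tape 10.000.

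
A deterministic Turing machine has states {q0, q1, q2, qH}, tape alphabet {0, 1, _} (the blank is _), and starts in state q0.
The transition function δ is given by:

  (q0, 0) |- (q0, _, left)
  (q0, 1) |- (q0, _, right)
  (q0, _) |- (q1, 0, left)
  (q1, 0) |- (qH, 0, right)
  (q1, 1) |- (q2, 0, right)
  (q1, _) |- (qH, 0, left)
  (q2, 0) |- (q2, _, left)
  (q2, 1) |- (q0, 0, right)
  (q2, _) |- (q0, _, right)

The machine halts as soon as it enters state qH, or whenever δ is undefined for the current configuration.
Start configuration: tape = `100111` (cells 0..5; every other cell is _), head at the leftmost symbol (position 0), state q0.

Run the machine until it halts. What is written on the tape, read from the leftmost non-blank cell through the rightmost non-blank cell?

00_0111

q0 | __[1]00111   read 1 → write _, move right, go to q0
q0 | ___[0]0111   read 0 → write _, move left, go to q0
q0 | __[_]_0111   read _ → write 0, move left, go to q1
q1 | _[_]0_0111   read _ → write 0, move left, go to qH
qH | [_]00_0111
The non-blank tape span at halt is 00_0111.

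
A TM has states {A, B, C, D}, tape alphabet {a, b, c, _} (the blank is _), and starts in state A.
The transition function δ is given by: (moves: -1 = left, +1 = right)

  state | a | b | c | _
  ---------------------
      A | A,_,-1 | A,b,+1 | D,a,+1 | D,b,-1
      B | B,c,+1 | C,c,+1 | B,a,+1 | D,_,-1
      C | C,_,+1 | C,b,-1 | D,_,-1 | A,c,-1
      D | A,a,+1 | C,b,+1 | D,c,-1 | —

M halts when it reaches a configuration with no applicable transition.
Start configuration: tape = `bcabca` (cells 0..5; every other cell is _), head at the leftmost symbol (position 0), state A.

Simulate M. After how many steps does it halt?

A | ___[b]cabca__   read b → write b, move +1, go to A
A | ___b[c]abca__   read c → write a, move +1, go to D
D | ___ba[a]bca__   read a → write a, move +1, go to A
A | ___baa[b]ca__   read b → write b, move +1, go to A
A | ___baab[c]a__   read c → write a, move +1, go to D
D | ___baaba[a]__   read a → write a, move +1, go to A
A | ___baabaa[_]_   read _ → write b, move -1, go to D
D | ___baaba[a]b_   read a → write a, move +1, go to A
A | ___baabaa[b]_   read b → write b, move +1, go to A
A | ___baabaab[_]   read _ → write b, move -1, go to D
D | ___baabaa[b]b   read b → write b, move +1, go to C
C | ___baabaab[b]   read b → write b, move -1, go to C
C | ___baabaa[b]b   read b → write b, move -1, go to C
C | ___baaba[a]bb   read a → write _, move +1, go to C
C | ___baaba_[b]b   read b → write b, move -1, go to C
C | ___baaba[_]bb   read _ → write c, move -1, go to A
A | ___baab[a]cbb   read a → write _, move -1, go to A
A | ___baa[b]_cbb   read b → write b, move +1, go to A
A | ___baab[_]cbb   read _ → write b, move -1, go to D
D | ___baa[b]bcbb   read b → write b, move +1, go to C
C | ___baab[b]cbb   read b → write b, move -1, go to C
C | ___baa[b]bcbb   read b → write b, move -1, go to C
C | ___ba[a]bbcbb   read a → write _, move +1, go to C
C | ___ba_[b]bcbb   read b → write b, move -1, go to C
C | ___ba[_]bbcbb   read _ → write c, move -1, go to A
A | ___b[a]cbbcbb   read a → write _, move -1, go to A
A | ___[b]_cbbcbb   read b → write b, move +1, go to A
A | ___b[_]cbbcbb   read _ → write b, move -1, go to D
D | ___[b]bcbbcbb   read b → write b, move +1, go to C
C | ___b[b]cbbcbb   read b → write b, move -1, go to C
C | ___[b]bcbbcbb   read b → write b, move -1, go to C
C | __[_]bbcbbcbb   read _ → write c, move -1, go to A
A | _[_]cbbcbbcbb   read _ → write b, move -1, go to D
D | [_]bcbbcbbcbb
M halts after 33 transitions.

33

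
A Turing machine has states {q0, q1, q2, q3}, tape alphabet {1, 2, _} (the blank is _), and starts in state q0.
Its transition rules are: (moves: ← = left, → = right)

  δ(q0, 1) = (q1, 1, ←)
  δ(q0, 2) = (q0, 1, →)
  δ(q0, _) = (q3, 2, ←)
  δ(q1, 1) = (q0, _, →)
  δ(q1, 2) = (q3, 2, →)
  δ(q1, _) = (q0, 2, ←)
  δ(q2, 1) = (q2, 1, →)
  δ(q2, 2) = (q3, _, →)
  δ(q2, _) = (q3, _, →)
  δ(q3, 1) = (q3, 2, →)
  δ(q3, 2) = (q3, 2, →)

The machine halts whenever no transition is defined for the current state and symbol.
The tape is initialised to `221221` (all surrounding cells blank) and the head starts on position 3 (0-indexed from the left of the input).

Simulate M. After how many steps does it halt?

state=q0 head=3 tape=221[2]21_   (q0,2)→(q0,1,→)
state=q0 head=4 tape=2211[2]1_   (q0,2)→(q0,1,→)
state=q0 head=5 tape=22111[1]_   (q0,1)→(q1,1,←)
state=q1 head=4 tape=2211[1]1_   (q1,1)→(q0,_,→)
state=q0 head=5 tape=2211_[1]_   (q0,1)→(q1,1,←)
state=q1 head=4 tape=2211[_]1_   (q1,_)→(q0,2,←)
state=q0 head=3 tape=221[1]21_   (q0,1)→(q1,1,←)
state=q1 head=2 tape=22[1]121_   (q1,1)→(q0,_,→)
state=q0 head=3 tape=22_[1]21_   (q0,1)→(q1,1,←)
state=q1 head=2 tape=22[_]121_   (q1,_)→(q0,2,←)
state=q0 head=1 tape=2[2]2121_   (q0,2)→(q0,1,→)
state=q0 head=2 tape=21[2]121_   (q0,2)→(q0,1,→)
state=q0 head=3 tape=211[1]21_   (q0,1)→(q1,1,←)
state=q1 head=2 tape=21[1]121_   (q1,1)→(q0,_,→)
state=q0 head=3 tape=21_[1]21_   (q0,1)→(q1,1,←)
state=q1 head=2 tape=21[_]121_   (q1,_)→(q0,2,←)
state=q0 head=1 tape=2[1]2121_   (q0,1)→(q1,1,←)
state=q1 head=0 tape=[2]12121_   (q1,2)→(q3,2,→)
state=q3 head=1 tape=2[1]2121_   (q3,1)→(q3,2,→)
state=q3 head=2 tape=22[2]121_   (q3,2)→(q3,2,→)
state=q3 head=3 tape=222[1]21_   (q3,1)→(q3,2,→)
state=q3 head=4 tape=2222[2]1_   (q3,2)→(q3,2,→)
state=q3 head=5 tape=22222[1]_   (q3,1)→(q3,2,→)
state=q3 head=6 tape=222222[_]
M halts after 23 transitions.

23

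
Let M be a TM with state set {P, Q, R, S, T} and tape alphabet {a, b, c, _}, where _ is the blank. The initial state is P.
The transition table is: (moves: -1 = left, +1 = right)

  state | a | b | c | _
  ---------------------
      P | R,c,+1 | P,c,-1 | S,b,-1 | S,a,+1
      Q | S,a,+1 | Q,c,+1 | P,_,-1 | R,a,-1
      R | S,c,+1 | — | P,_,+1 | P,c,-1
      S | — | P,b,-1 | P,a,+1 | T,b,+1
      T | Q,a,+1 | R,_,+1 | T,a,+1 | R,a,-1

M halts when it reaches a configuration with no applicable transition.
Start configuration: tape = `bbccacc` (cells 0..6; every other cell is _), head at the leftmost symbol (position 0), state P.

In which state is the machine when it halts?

P | _[b]bccacc____   read b → write c, move -1, go to P
P | [_]cbccacc____   read _ → write a, move +1, go to S
S | a[c]bccacc____   read c → write a, move +1, go to P
P | aa[b]ccacc____   read b → write c, move -1, go to P
P | a[a]cccacc____   read a → write c, move +1, go to R
R | ac[c]ccacc____   read c → write _, move +1, go to P
P | ac_[c]cacc____   read c → write b, move -1, go to S
S | ac[_]bcacc____   read _ → write b, move +1, go to T
T | acb[b]cacc____   read b → write _, move +1, go to R
R | acb_[c]acc____   read c → write _, move +1, go to P
P | acb__[a]cc____   read a → write c, move +1, go to R
R | acb__c[c]c____   read c → write _, move +1, go to P
P | acb__c_[c]____   read c → write b, move -1, go to S
S | acb__c[_]b____   read _ → write b, move +1, go to T
T | acb__cb[b]____   read b → write _, move +1, go to R
R | acb__cb_[_]___   read _ → write c, move -1, go to P
P | acb__cb[_]c___   read _ → write a, move +1, go to S
S | acb__cba[c]___   read c → write a, move +1, go to P
P | acb__cbaa[_]__   read _ → write a, move +1, go to S
S | acb__cbaaa[_]_   read _ → write b, move +1, go to T
T | acb__cbaaab[_]   read _ → write a, move -1, go to R
R | acb__cbaaa[b]a
No transition is defined for (R, b); M halts in state R.

R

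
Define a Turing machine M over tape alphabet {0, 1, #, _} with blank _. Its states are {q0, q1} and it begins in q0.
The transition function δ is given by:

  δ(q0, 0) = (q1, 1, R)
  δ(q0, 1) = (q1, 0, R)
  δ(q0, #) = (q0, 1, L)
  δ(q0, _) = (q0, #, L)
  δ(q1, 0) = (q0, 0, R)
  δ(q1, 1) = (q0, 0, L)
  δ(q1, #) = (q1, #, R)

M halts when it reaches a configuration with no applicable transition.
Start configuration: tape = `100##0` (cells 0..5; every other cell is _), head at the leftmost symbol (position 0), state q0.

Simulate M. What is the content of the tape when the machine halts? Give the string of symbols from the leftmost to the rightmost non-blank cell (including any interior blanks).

q0 | [1]00##0__   read 1 → write 0, move R, go to q1
q1 | 0[0]0##0__   read 0 → write 0, move R, go to q0
q0 | 00[0]##0__   read 0 → write 1, move R, go to q1
q1 | 001[#]#0__   read # → write #, move R, go to q1
q1 | 001#[#]0__   read # → write #, move R, go to q1
q1 | 001##[0]__   read 0 → write 0, move R, go to q0
q0 | 001##0[_]_   read _ → write #, move L, go to q0
q0 | 001##[0]#_   read 0 → write 1, move R, go to q1
q1 | 001##1[#]_   read # → write #, move R, go to q1
q1 | 001##1#[_]
The non-blank tape span at halt is 001##1#.

001##1#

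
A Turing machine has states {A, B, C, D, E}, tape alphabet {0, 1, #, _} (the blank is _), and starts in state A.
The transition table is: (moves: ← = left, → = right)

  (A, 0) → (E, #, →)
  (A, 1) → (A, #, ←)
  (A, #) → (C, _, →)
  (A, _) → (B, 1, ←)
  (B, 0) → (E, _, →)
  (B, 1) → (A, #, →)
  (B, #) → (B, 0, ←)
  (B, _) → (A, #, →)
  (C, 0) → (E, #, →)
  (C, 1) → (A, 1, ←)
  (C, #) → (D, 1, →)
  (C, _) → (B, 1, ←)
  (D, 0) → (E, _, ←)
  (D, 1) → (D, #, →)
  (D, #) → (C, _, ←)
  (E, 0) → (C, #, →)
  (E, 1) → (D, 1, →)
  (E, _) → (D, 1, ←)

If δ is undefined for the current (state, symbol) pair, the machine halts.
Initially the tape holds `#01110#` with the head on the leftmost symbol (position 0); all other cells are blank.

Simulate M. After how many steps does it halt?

6

state=A head=0 tape=[#]01110#   (A,#)→(C,_,→)
state=C head=1 tape=_[0]1110#   (C,0)→(E,#,→)
state=E head=2 tape=_#[1]110#   (E,1)→(D,1,→)
state=D head=3 tape=_#1[1]10#   (D,1)→(D,#,→)
state=D head=4 tape=_#1#[1]0#   (D,1)→(D,#,→)
state=D head=5 tape=_#1##[0]#   (D,0)→(E,_,←)
state=E head=4 tape=_#1#[#]_#
M halts after 6 transitions.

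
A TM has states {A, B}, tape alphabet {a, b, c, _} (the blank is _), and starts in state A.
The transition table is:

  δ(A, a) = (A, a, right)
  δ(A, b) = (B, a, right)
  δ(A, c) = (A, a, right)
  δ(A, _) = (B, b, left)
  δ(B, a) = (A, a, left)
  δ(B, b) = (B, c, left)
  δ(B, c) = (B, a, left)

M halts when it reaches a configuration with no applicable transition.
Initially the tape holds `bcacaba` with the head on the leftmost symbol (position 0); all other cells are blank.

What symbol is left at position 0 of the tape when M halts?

a

state=A head=0 tape=__[b]cacaba   (A,b)→(B,a,right)
state=B head=1 tape=__a[c]acaba   (B,c)→(B,a,left)
state=B head=0 tape=__[a]aacaba   (B,a)→(A,a,left)
state=A head=-1 tape=_[_]aaacaba   (A,_)→(B,b,left)
state=B head=-2 tape=[_]baaacaba
Cell 0 holds a when M halts.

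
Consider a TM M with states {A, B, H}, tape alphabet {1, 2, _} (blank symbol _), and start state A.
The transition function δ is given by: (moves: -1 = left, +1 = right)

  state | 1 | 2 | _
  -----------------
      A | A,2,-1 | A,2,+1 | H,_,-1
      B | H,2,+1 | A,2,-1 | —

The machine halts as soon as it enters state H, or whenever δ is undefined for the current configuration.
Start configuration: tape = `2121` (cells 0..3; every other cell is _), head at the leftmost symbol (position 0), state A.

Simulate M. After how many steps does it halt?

A | [2]121_   read 2 → write 2, move +1, go to A
A | 2[1]21_   read 1 → write 2, move -1, go to A
A | [2]221_   read 2 → write 2, move +1, go to A
A | 2[2]21_   read 2 → write 2, move +1, go to A
A | 22[2]1_   read 2 → write 2, move +1, go to A
A | 222[1]_   read 1 → write 2, move -1, go to A
A | 22[2]2_   read 2 → write 2, move +1, go to A
A | 222[2]_   read 2 → write 2, move +1, go to A
A | 2222[_]   read _ → write _, move -1, go to H
H | 222[2]_
M halts after 9 transitions.

9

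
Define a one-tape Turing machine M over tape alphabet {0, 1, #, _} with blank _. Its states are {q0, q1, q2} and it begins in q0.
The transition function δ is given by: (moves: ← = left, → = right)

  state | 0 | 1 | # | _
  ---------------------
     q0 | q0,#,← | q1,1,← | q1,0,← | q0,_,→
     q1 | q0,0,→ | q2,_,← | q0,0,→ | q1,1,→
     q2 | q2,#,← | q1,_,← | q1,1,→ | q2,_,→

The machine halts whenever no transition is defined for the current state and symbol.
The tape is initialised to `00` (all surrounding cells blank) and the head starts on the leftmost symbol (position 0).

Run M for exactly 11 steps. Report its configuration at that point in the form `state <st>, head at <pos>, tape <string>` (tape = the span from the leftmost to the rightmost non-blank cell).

q0 | ___[0]0   read 0 → write #, move ←, go to q0
q0 | __[_]#0   read _ → write _, move →, go to q0
q0 | ___[#]0   read # → write 0, move ←, go to q1
q1 | __[_]00   read _ → write 1, move →, go to q1
q1 | __1[0]0   read 0 → write 0, move →, go to q0
q0 | __10[0]   read 0 → write #, move ←, go to q0
q0 | __1[0]#   read 0 → write #, move ←, go to q0
q0 | __[1]##   read 1 → write 1, move ←, go to q1
q1 | _[_]1##   read _ → write 1, move →, go to q1
q1 | _1[1]##   read 1 → write _, move ←, go to q2
q2 | _[1]_##   read 1 → write _, move ←, go to q1
q1 | [_]__##
After 11 steps: state q1, head at -3, tape ##.

state q1, head at -3, tape ##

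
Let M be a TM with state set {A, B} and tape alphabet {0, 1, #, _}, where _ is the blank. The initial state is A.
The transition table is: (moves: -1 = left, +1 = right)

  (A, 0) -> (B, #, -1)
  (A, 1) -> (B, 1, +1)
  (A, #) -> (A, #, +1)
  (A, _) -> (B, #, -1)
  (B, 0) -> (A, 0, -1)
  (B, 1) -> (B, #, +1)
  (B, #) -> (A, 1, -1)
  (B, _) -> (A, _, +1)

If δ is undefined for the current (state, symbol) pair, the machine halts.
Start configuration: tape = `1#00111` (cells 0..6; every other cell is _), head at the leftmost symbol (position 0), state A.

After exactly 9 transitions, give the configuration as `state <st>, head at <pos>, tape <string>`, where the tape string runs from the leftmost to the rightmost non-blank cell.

state B, head at 1, tape 11#0111

A | [1]#00111   read 1 → write 1, move +1, go to B
B | 1[#]00111   read # → write 1, move -1, go to A
A | [1]100111   read 1 → write 1, move +1, go to B
B | 1[1]00111   read 1 → write #, move +1, go to B
B | 1#[0]0111   read 0 → write 0, move -1, go to A
A | 1[#]00111   read # → write #, move +1, go to A
A | 1#[0]0111   read 0 → write #, move -1, go to B
B | 1[#]#0111   read # → write 1, move -1, go to A
A | [1]1#0111   read 1 → write 1, move +1, go to B
B | 1[1]#0111
After 9 steps: state B, head at 1, tape 11#0111.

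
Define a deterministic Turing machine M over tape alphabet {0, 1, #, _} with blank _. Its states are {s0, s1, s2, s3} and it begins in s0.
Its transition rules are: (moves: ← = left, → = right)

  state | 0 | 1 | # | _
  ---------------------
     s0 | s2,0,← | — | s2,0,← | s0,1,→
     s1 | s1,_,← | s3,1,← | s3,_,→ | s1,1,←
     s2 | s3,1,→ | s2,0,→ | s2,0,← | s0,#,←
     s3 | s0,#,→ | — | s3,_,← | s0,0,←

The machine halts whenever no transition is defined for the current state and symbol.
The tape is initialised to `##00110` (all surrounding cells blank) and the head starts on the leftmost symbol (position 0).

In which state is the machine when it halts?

state=s0 head=0 tape=__[#]#00110   (s0,#)→(s2,0,←)
state=s2 head=-1 tape=_[_]0#00110   (s2,_)→(s0,#,←)
state=s0 head=-2 tape=[_]#0#00110   (s0,_)→(s0,1,→)
state=s0 head=-1 tape=1[#]0#00110   (s0,#)→(s2,0,←)
state=s2 head=-2 tape=[1]00#00110   (s2,1)→(s2,0,→)
state=s2 head=-1 tape=0[0]0#00110   (s2,0)→(s3,1,→)
state=s3 head=0 tape=01[0]#00110   (s3,0)→(s0,#,→)
state=s0 head=1 tape=01#[#]00110   (s0,#)→(s2,0,←)
state=s2 head=0 tape=01[#]000110   (s2,#)→(s2,0,←)
state=s2 head=-1 tape=0[1]0000110   (s2,1)→(s2,0,→)
state=s2 head=0 tape=00[0]000110   (s2,0)→(s3,1,→)
state=s3 head=1 tape=001[0]00110   (s3,0)→(s0,#,→)
state=s0 head=2 tape=001#[0]0110   (s0,0)→(s2,0,←)
state=s2 head=1 tape=001[#]00110   (s2,#)→(s2,0,←)
state=s2 head=0 tape=00[1]000110   (s2,1)→(s2,0,→)
state=s2 head=1 tape=000[0]00110   (s2,0)→(s3,1,→)
state=s3 head=2 tape=0001[0]0110   (s3,0)→(s0,#,→)
state=s0 head=3 tape=0001#[0]110   (s0,0)→(s2,0,←)
state=s2 head=2 tape=0001[#]0110   (s2,#)→(s2,0,←)
state=s2 head=1 tape=000[1]00110   (s2,1)→(s2,0,→)
state=s2 head=2 tape=0000[0]0110   (s2,0)→(s3,1,→)
state=s3 head=3 tape=00001[0]110   (s3,0)→(s0,#,→)
state=s0 head=4 tape=00001#[1]10
No transition is defined for (s0, 1); M halts in state s0.

s0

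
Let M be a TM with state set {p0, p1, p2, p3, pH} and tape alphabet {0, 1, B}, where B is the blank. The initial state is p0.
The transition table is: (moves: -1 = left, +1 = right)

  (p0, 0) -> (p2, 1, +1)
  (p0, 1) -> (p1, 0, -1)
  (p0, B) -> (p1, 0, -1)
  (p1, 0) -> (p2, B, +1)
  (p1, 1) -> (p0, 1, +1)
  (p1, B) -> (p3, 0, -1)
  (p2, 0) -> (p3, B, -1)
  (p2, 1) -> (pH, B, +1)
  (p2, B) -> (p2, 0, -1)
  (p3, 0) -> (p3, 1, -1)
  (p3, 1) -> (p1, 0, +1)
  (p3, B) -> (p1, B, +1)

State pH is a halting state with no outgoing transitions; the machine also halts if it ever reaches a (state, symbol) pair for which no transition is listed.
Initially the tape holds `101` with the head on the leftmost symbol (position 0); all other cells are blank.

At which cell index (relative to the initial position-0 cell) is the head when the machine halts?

p0 | BB[1]01B   read 1 → write 0, move -1, go to p1
p1 | B[B]001B   read B → write 0, move -1, go to p3
p3 | [B]0001B   read B → write B, move +1, go to p1
p1 | B[0]001B   read 0 → write B, move +1, go to p2
p2 | BB[0]01B   read 0 → write B, move -1, go to p3
p3 | B[B]B01B   read B → write B, move +1, go to p1
p1 | BB[B]01B   read B → write 0, move -1, go to p3
p3 | B[B]001B   read B → write B, move +1, go to p1
p1 | BB[0]01B   read 0 → write B, move +1, go to p2
p2 | BBB[0]1B   read 0 → write B, move -1, go to p3
p3 | BB[B]B1B   read B → write B, move +1, go to p1
p1 | BBB[B]1B   read B → write 0, move -1, go to p3
p3 | BB[B]01B   read B → write B, move +1, go to p1
p1 | BBB[0]1B   read 0 → write B, move +1, go to p2
p2 | BBBB[1]B   read 1 → write B, move +1, go to pH
pH | BBBBB[B]
At halt the head is at cell 3.

3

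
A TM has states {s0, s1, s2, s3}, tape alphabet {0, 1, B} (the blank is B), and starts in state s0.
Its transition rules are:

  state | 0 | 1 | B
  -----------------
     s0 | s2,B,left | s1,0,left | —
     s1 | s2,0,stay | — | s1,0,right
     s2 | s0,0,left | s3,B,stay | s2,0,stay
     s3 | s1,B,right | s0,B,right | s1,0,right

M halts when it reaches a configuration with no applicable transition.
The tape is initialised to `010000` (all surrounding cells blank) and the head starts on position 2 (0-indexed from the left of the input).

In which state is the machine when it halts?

state=s0 head=2 tape=BB01[0]000   (s0,0)→(s2,B,left)
state=s2 head=1 tape=BB0[1]B000   (s2,1)→(s3,B,stay)
state=s3 head=1 tape=BB0[B]B000   (s3,B)→(s1,0,right)
state=s1 head=2 tape=BB00[B]000   (s1,B)→(s1,0,right)
state=s1 head=3 tape=BB000[0]00   (s1,0)→(s2,0,stay)
state=s2 head=3 tape=BB000[0]00   (s2,0)→(s0,0,left)
state=s0 head=2 tape=BB00[0]000   (s0,0)→(s2,B,left)
state=s2 head=1 tape=BB0[0]B000   (s2,0)→(s0,0,left)
state=s0 head=0 tape=BB[0]0B000   (s0,0)→(s2,B,left)
state=s2 head=-1 tape=B[B]B0B000   (s2,B)→(s2,0,stay)
state=s2 head=-1 tape=B[0]B0B000   (s2,0)→(s0,0,left)
state=s0 head=-2 tape=[B]0B0B000
No transition is defined for (s0, B); M halts in state s0.

s0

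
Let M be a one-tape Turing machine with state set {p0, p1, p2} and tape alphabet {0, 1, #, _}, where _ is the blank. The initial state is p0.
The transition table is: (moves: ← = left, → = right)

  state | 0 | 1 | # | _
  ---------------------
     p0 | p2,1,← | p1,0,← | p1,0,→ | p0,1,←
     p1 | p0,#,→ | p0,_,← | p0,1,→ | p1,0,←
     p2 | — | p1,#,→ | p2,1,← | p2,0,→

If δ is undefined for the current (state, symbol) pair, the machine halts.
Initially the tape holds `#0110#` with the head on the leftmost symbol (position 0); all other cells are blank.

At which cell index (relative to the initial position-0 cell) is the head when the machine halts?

p0 | [#]0110#   read # → write 0, move →, go to p1
p1 | 0[0]110#   read 0 → write #, move →, go to p0
p0 | 0#[1]10#   read 1 → write 0, move ←, go to p1
p1 | 0[#]010#   read # → write 1, move →, go to p0
p0 | 01[0]10#   read 0 → write 1, move ←, go to p2
p2 | 0[1]110#   read 1 → write #, move →, go to p1
p1 | 0#[1]10#   read 1 → write _, move ←, go to p0
p0 | 0[#]_10#   read # → write 0, move →, go to p1
p1 | 00[_]10#   read _ → write 0, move ←, go to p1
p1 | 0[0]010#   read 0 → write #, move →, go to p0
p0 | 0#[0]10#   read 0 → write 1, move ←, go to p2
p2 | 0[#]110#   read # → write 1, move ←, go to p2
p2 | [0]1110#
At halt the head is at cell 0.

0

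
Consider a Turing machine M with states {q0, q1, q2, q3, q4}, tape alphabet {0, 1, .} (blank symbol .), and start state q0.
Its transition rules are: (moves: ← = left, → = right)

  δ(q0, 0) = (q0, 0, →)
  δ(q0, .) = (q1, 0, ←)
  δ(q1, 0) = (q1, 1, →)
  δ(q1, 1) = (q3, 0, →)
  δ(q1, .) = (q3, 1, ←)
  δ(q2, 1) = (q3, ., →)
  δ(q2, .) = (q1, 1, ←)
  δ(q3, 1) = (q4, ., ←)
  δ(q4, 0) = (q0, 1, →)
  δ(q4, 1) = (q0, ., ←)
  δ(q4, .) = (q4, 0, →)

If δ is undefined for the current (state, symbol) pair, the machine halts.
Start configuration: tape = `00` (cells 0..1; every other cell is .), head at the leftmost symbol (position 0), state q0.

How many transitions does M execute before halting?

q0 | ...[0]0..   read 0 → write 0, move →, go to q0
q0 | ...0[0]..   read 0 → write 0, move →, go to q0
q0 | ...00[.].   read . → write 0, move ←, go to q1
q1 | ...0[0]0.   read 0 → write 1, move →, go to q1
q1 | ...01[0].   read 0 → write 1, move →, go to q1
q1 | ...011[.]   read . → write 1, move ←, go to q3
q3 | ...01[1]1   read 1 → write ., move ←, go to q4
q4 | ...0[1].1   read 1 → write ., move ←, go to q0
q0 | ...[0]..1   read 0 → write 0, move →, go to q0
q0 | ...0[.].1   read . → write 0, move ←, go to q1
q1 | ...[0]0.1   read 0 → write 1, move →, go to q1
q1 | ...1[0].1   read 0 → write 1, move →, go to q1
q1 | ...11[.]1   read . → write 1, move ←, go to q3
q3 | ...1[1]11   read 1 → write ., move ←, go to q4
q4 | ...[1].11   read 1 → write ., move ←, go to q0
q0 | ..[.]..11   read . → write 0, move ←, go to q1
q1 | .[.]0..11   read . → write 1, move ←, go to q3
q3 | [.]10..11
M halts after 17 transitions.

17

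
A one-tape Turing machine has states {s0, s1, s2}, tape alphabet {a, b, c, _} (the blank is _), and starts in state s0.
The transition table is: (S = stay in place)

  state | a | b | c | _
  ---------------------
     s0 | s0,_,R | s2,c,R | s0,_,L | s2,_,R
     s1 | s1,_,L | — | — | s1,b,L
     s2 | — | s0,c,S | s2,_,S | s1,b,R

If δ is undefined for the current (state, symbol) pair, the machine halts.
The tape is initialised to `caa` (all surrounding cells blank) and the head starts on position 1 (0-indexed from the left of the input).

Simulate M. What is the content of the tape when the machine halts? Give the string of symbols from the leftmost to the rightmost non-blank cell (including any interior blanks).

c___bb

s0 | c[a]a___   read a → write _, move R, go to s0
s0 | c_[a]___   read a → write _, move R, go to s0
s0 | c__[_]__   read _ → write _, move R, go to s2
s2 | c___[_]_   read _ → write b, move R, go to s1
s1 | c___b[_]   read _ → write b, move L, go to s1
s1 | c___[b]b
The non-blank tape span at halt is c___bb.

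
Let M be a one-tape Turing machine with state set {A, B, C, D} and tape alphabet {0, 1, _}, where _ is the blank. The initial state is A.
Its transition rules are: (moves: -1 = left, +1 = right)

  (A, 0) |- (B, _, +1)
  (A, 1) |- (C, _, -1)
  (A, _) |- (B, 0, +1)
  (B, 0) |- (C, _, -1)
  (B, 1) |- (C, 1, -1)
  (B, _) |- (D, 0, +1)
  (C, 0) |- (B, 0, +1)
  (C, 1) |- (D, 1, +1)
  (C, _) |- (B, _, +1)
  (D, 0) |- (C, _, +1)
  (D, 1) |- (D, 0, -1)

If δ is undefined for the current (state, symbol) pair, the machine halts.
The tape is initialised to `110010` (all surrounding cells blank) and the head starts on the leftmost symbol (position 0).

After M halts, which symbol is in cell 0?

A | _[1]10010___   read 1 → write _, move -1, go to C
C | [_]_10010___   read _ → write _, move +1, go to B
B | _[_]10010___   read _ → write 0, move +1, go to D
D | _0[1]0010___   read 1 → write 0, move -1, go to D
D | _[0]00010___   read 0 → write _, move +1, go to C
C | __[0]0010___   read 0 → write 0, move +1, go to B
B | __0[0]010___   read 0 → write _, move -1, go to C
C | __[0]_010___   read 0 → write 0, move +1, go to B
B | __0[_]010___   read _ → write 0, move +1, go to D
D | __00[0]10___   read 0 → write _, move +1, go to C
C | __00_[1]0___   read 1 → write 1, move +1, go to D
D | __00_1[0]___   read 0 → write _, move +1, go to C
C | __00_1_[_]__   read _ → write _, move +1, go to B
B | __00_1__[_]_   read _ → write 0, move +1, go to D
D | __00_1__0[_]
Cell 0 holds _ when M halts.

_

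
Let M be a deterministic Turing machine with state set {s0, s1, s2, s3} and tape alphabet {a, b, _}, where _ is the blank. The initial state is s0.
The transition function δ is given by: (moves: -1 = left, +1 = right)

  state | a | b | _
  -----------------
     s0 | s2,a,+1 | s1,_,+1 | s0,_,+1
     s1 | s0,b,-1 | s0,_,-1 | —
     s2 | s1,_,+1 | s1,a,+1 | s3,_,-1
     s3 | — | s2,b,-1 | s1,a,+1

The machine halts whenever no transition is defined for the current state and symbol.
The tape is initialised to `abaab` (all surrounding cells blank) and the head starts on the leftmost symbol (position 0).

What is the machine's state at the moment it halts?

s3

s0 | [a]baab   read a → write a, move +1, go to s2
s2 | a[b]aab   read b → write a, move +1, go to s1
s1 | aa[a]ab   read a → write b, move -1, go to s0
s0 | a[a]bab   read a → write a, move +1, go to s2
s2 | aa[b]ab   read b → write a, move +1, go to s1
s1 | aaa[a]b   read a → write b, move -1, go to s0
s0 | aa[a]bb   read a → write a, move +1, go to s2
s2 | aaa[b]b   read b → write a, move +1, go to s1
s1 | aaaa[b]   read b → write _, move -1, go to s0
s0 | aaa[a]_   read a → write a, move +1, go to s2
s2 | aaaa[_]   read _ → write _, move -1, go to s3
s3 | aaa[a]_
No transition is defined for (s3, a); M halts in state s3.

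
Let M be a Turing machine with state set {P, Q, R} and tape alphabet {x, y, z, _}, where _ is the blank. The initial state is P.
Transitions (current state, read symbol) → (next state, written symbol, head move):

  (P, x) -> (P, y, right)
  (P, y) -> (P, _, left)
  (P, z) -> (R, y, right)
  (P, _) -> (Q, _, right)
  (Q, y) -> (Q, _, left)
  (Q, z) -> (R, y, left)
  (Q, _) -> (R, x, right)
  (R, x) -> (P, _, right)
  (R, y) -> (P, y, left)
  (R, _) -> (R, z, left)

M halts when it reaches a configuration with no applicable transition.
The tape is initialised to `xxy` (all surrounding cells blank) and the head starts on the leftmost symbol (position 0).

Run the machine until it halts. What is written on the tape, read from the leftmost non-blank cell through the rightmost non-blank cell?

state=P head=0 tape=_[x]xy   (P,x)→(P,y,right)
state=P head=1 tape=_y[x]y   (P,x)→(P,y,right)
state=P head=2 tape=_yy[y]   (P,y)→(P,_,left)
state=P head=1 tape=_y[y]_   (P,y)→(P,_,left)
state=P head=0 tape=_[y]__   (P,y)→(P,_,left)
state=P head=-1 tape=[_]___   (P,_)→(Q,_,right)
state=Q head=0 tape=_[_]__   (Q,_)→(R,x,right)
state=R head=1 tape=_x[_]_   (R,_)→(R,z,left)
state=R head=0 tape=_[x]z_   (R,x)→(P,_,right)
state=P head=1 tape=__[z]_   (P,z)→(R,y,right)
state=R head=2 tape=__y[_]   (R,_)→(R,z,left)
state=R head=1 tape=__[y]z   (R,y)→(P,y,left)
state=P head=0 tape=_[_]yz   (P,_)→(Q,_,right)
state=Q head=1 tape=__[y]z   (Q,y)→(Q,_,left)
state=Q head=0 tape=_[_]_z   (Q,_)→(R,x,right)
state=R head=1 tape=_x[_]z   (R,_)→(R,z,left)
state=R head=0 tape=_[x]zz   (R,x)→(P,_,right)
state=P head=1 tape=__[z]z   (P,z)→(R,y,right)
state=R head=2 tape=__y[z]
The non-blank tape span at halt is yz.

yz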